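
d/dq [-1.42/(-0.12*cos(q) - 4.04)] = 0.1704*sin(q)/(0.12*cos(q) + 4.04)^2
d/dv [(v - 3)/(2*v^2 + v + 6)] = (2*v^2 + v - (v - 3)*(4*v + 1) + 6)/(2*v^2 + v + 6)^2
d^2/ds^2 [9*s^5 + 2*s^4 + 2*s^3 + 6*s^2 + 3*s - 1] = 180*s^3 + 24*s^2 + 12*s + 12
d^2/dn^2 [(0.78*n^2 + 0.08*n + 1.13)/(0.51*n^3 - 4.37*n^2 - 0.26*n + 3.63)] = (0.405756*n^6 + 0.124847999999993*n^5 + 3.07774800000001*n^4 - 59.206844*n^3 + 201.040014*n^2 + 2.76591*n + 56.710354)/(0.132651*n^9 - 3.409911*n^8 + 29.015379*n^7 - 77.144192*n^6 - 63.33324*n^5 + 204.190977*n^4 + 44.889517*n^3 - 172.012995*n^2 - 10.277982*n + 47.832147)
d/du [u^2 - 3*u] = 2*u - 3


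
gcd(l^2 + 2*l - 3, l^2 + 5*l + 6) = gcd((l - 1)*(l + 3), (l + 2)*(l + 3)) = l + 3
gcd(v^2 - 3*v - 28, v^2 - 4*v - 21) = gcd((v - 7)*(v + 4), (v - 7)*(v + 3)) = v - 7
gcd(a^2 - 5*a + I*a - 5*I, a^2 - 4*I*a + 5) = a + I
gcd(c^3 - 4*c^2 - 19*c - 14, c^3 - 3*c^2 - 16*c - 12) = c^2 + 3*c + 2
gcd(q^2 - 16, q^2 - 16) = q^2 - 16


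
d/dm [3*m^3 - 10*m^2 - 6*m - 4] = 9*m^2 - 20*m - 6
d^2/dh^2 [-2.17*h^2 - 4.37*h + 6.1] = -4.34000000000000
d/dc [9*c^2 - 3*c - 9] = 18*c - 3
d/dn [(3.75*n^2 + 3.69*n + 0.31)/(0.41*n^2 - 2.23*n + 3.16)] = (-9.8754*n^2 + 23.4458*n + 12.3517)/(0.1681*n^4 - 1.8286*n^3 + 7.5641*n^2 - 14.0936*n + 9.9856)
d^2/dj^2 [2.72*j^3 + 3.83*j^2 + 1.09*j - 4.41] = 16.32*j + 7.66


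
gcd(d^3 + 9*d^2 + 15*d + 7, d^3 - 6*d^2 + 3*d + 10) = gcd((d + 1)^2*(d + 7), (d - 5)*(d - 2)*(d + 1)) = d + 1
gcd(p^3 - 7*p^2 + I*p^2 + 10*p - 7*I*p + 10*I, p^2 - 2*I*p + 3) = p + I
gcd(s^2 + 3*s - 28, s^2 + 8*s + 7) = s + 7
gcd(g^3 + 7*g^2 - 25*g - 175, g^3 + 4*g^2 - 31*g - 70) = g^2 + 2*g - 35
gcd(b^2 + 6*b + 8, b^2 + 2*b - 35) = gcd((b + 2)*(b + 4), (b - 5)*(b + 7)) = 1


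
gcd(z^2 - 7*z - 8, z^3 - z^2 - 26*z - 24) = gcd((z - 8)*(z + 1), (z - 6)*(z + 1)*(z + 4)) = z + 1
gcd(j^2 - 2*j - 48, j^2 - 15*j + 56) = j - 8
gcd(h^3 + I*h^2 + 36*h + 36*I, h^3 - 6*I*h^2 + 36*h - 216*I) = h^2 + 36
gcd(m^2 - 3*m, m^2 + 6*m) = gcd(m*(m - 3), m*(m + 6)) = m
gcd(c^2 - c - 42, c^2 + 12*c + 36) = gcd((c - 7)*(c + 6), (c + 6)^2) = c + 6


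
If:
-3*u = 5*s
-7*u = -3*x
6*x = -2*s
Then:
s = 0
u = 0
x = 0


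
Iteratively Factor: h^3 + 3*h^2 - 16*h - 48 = (h - 4)*(h^2 + 7*h + 12) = (h - 4)*(h + 4)*(h + 3)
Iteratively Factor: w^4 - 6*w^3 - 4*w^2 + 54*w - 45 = (w - 3)*(w^3 - 3*w^2 - 13*w + 15) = (w - 3)*(w + 3)*(w^2 - 6*w + 5) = (w - 3)*(w - 1)*(w + 3)*(w - 5)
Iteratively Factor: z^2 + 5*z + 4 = (z + 4)*(z + 1)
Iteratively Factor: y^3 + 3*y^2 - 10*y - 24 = (y + 4)*(y^2 - y - 6) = (y - 3)*(y + 4)*(y + 2)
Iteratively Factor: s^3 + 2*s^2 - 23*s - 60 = (s - 5)*(s^2 + 7*s + 12) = (s - 5)*(s + 3)*(s + 4)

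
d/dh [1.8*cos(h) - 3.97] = -1.8*sin(h)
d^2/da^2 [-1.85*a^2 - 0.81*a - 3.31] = -3.70000000000000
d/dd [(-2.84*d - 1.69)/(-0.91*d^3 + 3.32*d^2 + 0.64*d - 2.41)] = (-5.1688*d^3 + 4.8151*d^2 + 11.2216*d + 7.926)/(0.8281*d^6 - 6.0424*d^5 + 9.8576*d^4 + 8.6358*d^3 - 15.5928*d^2 - 3.0848*d + 5.8081)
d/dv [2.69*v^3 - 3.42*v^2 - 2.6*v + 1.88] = 8.07*v^2 - 6.84*v - 2.6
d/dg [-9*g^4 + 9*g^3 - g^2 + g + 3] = -36*g^3 + 27*g^2 - 2*g + 1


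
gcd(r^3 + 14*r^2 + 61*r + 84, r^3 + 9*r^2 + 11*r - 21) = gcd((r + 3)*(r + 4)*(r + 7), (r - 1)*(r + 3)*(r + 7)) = r^2 + 10*r + 21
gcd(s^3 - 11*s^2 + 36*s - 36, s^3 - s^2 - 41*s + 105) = s - 3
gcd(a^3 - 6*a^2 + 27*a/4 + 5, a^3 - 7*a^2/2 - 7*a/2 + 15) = a - 5/2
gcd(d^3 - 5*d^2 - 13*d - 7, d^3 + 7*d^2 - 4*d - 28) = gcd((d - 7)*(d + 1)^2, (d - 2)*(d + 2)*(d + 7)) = 1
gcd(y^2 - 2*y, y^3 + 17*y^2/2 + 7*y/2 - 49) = y - 2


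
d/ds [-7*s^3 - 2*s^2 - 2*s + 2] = -21*s^2 - 4*s - 2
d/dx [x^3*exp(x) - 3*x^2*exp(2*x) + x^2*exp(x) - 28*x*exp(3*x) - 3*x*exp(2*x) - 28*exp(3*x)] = (x^3 - 6*x^2*exp(x) + 4*x^2 - 84*x*exp(2*x) - 12*x*exp(x) + 2*x - 112*exp(2*x) - 3*exp(x))*exp(x)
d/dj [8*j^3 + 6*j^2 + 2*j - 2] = 24*j^2 + 12*j + 2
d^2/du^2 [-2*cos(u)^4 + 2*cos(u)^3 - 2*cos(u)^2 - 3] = 32*sin(u)^4 - 48*sin(u)^2 - 3*cos(u)/2 - 9*cos(3*u)/2 + 12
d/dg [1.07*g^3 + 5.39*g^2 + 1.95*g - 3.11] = 3.21*g^2 + 10.78*g + 1.95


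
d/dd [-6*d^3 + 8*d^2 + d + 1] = -18*d^2 + 16*d + 1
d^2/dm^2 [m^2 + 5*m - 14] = 2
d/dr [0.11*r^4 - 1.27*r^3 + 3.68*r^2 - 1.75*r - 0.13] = 0.44*r^3 - 3.81*r^2 + 7.36*r - 1.75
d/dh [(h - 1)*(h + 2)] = 2*h + 1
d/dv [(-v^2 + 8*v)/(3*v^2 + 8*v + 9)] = 2*(-16*v^2 - 9*v + 36)/(9*v^4 + 48*v^3 + 118*v^2 + 144*v + 81)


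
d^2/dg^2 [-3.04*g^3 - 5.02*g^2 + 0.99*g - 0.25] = -18.24*g - 10.04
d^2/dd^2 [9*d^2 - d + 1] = 18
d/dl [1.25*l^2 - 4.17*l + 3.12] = 2.5*l - 4.17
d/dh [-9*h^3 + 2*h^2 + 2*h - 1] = -27*h^2 + 4*h + 2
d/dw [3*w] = 3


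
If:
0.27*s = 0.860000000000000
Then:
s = 3.19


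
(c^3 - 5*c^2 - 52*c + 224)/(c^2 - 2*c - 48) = (c^2 + 3*c - 28)/(c + 6)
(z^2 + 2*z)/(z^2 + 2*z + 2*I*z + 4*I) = z/(z + 2*I)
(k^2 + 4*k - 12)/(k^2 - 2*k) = (k + 6)/k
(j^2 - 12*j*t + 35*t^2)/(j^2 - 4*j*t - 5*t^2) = (j - 7*t)/(j + t)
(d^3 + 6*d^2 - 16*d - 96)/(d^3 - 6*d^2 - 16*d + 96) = (d + 6)/(d - 6)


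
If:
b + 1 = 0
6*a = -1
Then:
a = -1/6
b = -1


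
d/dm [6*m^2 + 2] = 12*m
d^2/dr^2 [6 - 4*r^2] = -8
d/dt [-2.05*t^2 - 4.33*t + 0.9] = -4.1*t - 4.33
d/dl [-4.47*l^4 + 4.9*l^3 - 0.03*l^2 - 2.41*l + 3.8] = -17.88*l^3 + 14.7*l^2 - 0.06*l - 2.41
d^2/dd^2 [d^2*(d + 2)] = 6*d + 4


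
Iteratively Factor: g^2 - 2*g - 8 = (g + 2)*(g - 4)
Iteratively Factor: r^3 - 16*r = (r)*(r^2 - 16) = r*(r - 4)*(r + 4)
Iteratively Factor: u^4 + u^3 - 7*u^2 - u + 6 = (u + 3)*(u^3 - 2*u^2 - u + 2) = (u - 2)*(u + 3)*(u^2 - 1) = (u - 2)*(u + 1)*(u + 3)*(u - 1)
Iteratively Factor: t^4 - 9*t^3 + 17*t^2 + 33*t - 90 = (t - 3)*(t^3 - 6*t^2 - t + 30) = (t - 5)*(t - 3)*(t^2 - t - 6) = (t - 5)*(t - 3)*(t + 2)*(t - 3)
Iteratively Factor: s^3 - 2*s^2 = (s)*(s^2 - 2*s) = s^2*(s - 2)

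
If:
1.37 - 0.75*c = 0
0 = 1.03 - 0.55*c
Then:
No Solution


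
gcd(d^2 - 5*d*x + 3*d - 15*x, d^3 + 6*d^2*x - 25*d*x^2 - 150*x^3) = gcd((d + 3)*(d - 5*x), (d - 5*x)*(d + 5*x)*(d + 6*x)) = -d + 5*x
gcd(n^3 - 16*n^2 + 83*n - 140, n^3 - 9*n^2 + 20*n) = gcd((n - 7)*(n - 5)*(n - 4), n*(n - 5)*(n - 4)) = n^2 - 9*n + 20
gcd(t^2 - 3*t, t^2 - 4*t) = t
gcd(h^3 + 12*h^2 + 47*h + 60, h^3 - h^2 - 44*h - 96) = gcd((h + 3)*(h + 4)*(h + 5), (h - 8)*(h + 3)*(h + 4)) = h^2 + 7*h + 12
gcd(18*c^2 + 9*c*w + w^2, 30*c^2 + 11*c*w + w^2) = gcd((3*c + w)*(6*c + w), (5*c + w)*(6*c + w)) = 6*c + w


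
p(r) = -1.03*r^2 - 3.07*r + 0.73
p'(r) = -2.06*r - 3.07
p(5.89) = -53.09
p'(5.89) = -15.20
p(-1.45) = 3.02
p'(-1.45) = -0.08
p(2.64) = -14.55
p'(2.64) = -8.51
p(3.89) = -26.80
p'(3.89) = -11.08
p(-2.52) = 1.93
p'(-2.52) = 2.12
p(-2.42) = 2.13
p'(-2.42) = 1.92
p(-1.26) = 2.96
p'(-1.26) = -0.47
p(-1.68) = 2.98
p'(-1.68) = 0.39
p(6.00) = -54.77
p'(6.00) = -15.43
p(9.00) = -110.33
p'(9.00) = -21.61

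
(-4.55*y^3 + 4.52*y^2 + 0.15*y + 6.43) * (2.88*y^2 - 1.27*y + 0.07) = -13.104*y^5 + 18.7961*y^4 - 5.6269*y^3 + 18.6443*y^2 - 8.1556*y + 0.4501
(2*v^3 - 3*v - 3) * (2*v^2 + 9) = 4*v^5 + 12*v^3 - 6*v^2 - 27*v - 27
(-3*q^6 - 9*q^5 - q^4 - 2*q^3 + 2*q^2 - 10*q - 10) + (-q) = -3*q^6 - 9*q^5 - q^4 - 2*q^3 + 2*q^2 - 11*q - 10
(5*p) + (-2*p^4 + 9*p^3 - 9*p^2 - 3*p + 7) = -2*p^4 + 9*p^3 - 9*p^2 + 2*p + 7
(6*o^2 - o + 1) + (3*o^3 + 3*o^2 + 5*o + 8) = 3*o^3 + 9*o^2 + 4*o + 9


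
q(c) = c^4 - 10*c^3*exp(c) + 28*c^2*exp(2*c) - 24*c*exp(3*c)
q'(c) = -10*c^3*exp(c) + 4*c^3 + 56*c^2*exp(2*c) - 30*c^2*exp(c) - 72*c*exp(3*c) + 56*c*exp(2*c) - 24*exp(3*c)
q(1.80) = -6586.88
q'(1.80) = -24596.05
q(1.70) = -4527.98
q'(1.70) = -17034.71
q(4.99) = -365056144.52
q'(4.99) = -1180071725.96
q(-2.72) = 68.91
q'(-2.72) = -80.67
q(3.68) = -4927449.49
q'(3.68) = -16527010.04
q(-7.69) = 3499.16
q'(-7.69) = -1817.76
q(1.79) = -6345.37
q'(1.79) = -23711.79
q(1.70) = -4527.98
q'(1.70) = -17034.71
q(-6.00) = 1301.36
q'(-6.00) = -861.31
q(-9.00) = 6561.90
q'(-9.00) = -2915.40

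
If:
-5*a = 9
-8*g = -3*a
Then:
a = -9/5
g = -27/40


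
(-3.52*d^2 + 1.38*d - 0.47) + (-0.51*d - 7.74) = -3.52*d^2 + 0.87*d - 8.21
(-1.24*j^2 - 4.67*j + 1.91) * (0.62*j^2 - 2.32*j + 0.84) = -0.7688*j^4 - 0.0186000000000002*j^3 + 10.977*j^2 - 8.354*j + 1.6044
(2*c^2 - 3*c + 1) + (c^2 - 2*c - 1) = 3*c^2 - 5*c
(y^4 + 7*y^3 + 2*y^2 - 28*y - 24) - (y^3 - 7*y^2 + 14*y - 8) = y^4 + 6*y^3 + 9*y^2 - 42*y - 16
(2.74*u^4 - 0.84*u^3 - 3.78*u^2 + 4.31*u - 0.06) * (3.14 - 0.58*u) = -1.5892*u^5 + 9.0908*u^4 - 0.4452*u^3 - 14.369*u^2 + 13.5682*u - 0.1884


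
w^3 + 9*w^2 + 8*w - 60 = (w - 2)*(w + 5)*(w + 6)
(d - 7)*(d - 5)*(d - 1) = d^3 - 13*d^2 + 47*d - 35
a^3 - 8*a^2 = a^2*(a - 8)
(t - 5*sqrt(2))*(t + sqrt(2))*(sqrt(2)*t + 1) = sqrt(2)*t^3 - 7*t^2 - 14*sqrt(2)*t - 10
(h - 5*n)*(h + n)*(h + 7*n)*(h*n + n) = h^4*n + 3*h^3*n^2 + h^3*n - 33*h^2*n^3 + 3*h^2*n^2 - 35*h*n^4 - 33*h*n^3 - 35*n^4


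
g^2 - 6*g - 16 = (g - 8)*(g + 2)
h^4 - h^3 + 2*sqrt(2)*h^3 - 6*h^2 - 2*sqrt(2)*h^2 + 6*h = h*(h - 1)*(h - sqrt(2))*(h + 3*sqrt(2))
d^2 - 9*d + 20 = (d - 5)*(d - 4)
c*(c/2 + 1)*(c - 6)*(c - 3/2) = c^4/2 - 11*c^3/4 - 3*c^2 + 9*c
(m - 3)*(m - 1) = m^2 - 4*m + 3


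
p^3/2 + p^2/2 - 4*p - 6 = (p/2 + 1)*(p - 3)*(p + 2)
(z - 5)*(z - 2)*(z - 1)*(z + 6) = z^4 - 2*z^3 - 31*z^2 + 92*z - 60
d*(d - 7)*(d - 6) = d^3 - 13*d^2 + 42*d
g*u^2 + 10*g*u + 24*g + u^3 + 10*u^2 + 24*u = (g + u)*(u + 4)*(u + 6)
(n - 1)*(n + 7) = n^2 + 6*n - 7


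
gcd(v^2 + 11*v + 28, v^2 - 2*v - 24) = v + 4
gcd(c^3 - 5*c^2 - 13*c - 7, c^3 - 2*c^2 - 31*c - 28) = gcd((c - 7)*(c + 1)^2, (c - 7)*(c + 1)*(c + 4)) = c^2 - 6*c - 7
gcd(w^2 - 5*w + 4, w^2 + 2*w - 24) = w - 4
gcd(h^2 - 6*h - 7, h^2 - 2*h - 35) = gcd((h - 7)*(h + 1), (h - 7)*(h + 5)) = h - 7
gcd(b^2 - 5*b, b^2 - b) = b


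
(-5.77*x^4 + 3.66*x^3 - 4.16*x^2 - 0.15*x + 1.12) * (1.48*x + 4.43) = -8.5396*x^5 - 20.1443*x^4 + 10.057*x^3 - 18.6508*x^2 + 0.9931*x + 4.9616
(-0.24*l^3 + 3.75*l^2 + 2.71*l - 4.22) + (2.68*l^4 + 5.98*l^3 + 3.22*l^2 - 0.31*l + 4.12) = 2.68*l^4 + 5.74*l^3 + 6.97*l^2 + 2.4*l - 0.0999999999999996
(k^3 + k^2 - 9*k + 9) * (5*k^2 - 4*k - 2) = 5*k^5 + k^4 - 51*k^3 + 79*k^2 - 18*k - 18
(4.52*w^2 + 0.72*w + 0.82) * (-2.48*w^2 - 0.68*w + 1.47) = -11.2096*w^4 - 4.8592*w^3 + 4.1212*w^2 + 0.5008*w + 1.2054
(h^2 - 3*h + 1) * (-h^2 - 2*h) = -h^4 + h^3 + 5*h^2 - 2*h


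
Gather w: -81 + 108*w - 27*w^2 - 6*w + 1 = -27*w^2 + 102*w - 80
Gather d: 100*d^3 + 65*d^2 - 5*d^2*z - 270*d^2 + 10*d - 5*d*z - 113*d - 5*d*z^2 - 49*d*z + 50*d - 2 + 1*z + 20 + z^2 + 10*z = 100*d^3 + d^2*(-5*z - 205) + d*(-5*z^2 - 54*z - 53) + z^2 + 11*z + 18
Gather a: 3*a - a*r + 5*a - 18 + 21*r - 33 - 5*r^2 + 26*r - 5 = a*(8 - r) - 5*r^2 + 47*r - 56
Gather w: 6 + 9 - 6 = 9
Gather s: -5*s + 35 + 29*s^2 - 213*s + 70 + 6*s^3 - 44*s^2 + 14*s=6*s^3 - 15*s^2 - 204*s + 105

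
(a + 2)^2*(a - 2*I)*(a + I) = a^4 + 4*a^3 - I*a^3 + 6*a^2 - 4*I*a^2 + 8*a - 4*I*a + 8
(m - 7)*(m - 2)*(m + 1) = m^3 - 8*m^2 + 5*m + 14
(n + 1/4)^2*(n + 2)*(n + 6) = n^4 + 17*n^3/2 + 257*n^2/16 + 13*n/2 + 3/4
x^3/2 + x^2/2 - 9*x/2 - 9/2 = (x/2 + 1/2)*(x - 3)*(x + 3)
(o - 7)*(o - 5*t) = o^2 - 5*o*t - 7*o + 35*t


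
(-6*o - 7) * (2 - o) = 6*o^2 - 5*o - 14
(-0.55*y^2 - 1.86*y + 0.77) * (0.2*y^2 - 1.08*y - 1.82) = -0.11*y^4 + 0.222*y^3 + 3.1638*y^2 + 2.5536*y - 1.4014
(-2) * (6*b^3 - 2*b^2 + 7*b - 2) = -12*b^3 + 4*b^2 - 14*b + 4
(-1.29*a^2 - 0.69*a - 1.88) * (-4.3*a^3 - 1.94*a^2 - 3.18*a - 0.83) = 5.547*a^5 + 5.4696*a^4 + 13.5248*a^3 + 6.9121*a^2 + 6.5511*a + 1.5604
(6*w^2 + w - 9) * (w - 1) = 6*w^3 - 5*w^2 - 10*w + 9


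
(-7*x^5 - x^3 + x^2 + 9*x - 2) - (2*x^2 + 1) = -7*x^5 - x^3 - x^2 + 9*x - 3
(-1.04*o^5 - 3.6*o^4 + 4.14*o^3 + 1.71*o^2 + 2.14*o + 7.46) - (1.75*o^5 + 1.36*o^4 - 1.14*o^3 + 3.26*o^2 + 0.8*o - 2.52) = -2.79*o^5 - 4.96*o^4 + 5.28*o^3 - 1.55*o^2 + 1.34*o + 9.98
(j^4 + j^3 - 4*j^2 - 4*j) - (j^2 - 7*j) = j^4 + j^3 - 5*j^2 + 3*j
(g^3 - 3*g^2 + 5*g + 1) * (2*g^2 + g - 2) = 2*g^5 - 5*g^4 + 5*g^3 + 13*g^2 - 9*g - 2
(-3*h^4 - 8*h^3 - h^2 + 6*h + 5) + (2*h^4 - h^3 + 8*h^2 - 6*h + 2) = -h^4 - 9*h^3 + 7*h^2 + 7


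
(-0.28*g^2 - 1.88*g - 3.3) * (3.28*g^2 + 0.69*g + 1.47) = -0.9184*g^4 - 6.3596*g^3 - 12.5328*g^2 - 5.0406*g - 4.851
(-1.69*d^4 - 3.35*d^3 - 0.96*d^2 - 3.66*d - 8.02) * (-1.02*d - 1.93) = 1.7238*d^5 + 6.6787*d^4 + 7.4447*d^3 + 5.586*d^2 + 15.2442*d + 15.4786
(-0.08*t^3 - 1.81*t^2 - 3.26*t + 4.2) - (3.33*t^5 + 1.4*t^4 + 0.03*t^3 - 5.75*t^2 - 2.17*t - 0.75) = -3.33*t^5 - 1.4*t^4 - 0.11*t^3 + 3.94*t^2 - 1.09*t + 4.95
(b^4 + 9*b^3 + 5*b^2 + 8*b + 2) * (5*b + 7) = 5*b^5 + 52*b^4 + 88*b^3 + 75*b^2 + 66*b + 14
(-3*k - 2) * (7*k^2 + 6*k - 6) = -21*k^3 - 32*k^2 + 6*k + 12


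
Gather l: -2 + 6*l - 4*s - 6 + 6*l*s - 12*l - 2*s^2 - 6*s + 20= l*(6*s - 6) - 2*s^2 - 10*s + 12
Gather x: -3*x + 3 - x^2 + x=-x^2 - 2*x + 3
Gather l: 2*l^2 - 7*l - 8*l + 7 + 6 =2*l^2 - 15*l + 13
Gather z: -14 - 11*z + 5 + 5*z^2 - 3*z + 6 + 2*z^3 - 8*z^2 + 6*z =2*z^3 - 3*z^2 - 8*z - 3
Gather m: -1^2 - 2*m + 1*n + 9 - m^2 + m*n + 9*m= -m^2 + m*(n + 7) + n + 8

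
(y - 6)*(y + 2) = y^2 - 4*y - 12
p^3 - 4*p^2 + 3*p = p*(p - 3)*(p - 1)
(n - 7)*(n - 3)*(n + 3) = n^3 - 7*n^2 - 9*n + 63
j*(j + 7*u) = j^2 + 7*j*u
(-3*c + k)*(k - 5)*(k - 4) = -3*c*k^2 + 27*c*k - 60*c + k^3 - 9*k^2 + 20*k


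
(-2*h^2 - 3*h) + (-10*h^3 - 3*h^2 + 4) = -10*h^3 - 5*h^2 - 3*h + 4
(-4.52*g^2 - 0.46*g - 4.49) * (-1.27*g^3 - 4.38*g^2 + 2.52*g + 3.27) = 5.7404*g^5 + 20.3818*g^4 - 3.6733*g^3 + 3.7266*g^2 - 12.819*g - 14.6823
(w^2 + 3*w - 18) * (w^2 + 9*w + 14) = w^4 + 12*w^3 + 23*w^2 - 120*w - 252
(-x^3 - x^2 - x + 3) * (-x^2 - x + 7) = x^5 + 2*x^4 - 5*x^3 - 9*x^2 - 10*x + 21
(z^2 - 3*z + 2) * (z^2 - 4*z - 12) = z^4 - 7*z^3 + 2*z^2 + 28*z - 24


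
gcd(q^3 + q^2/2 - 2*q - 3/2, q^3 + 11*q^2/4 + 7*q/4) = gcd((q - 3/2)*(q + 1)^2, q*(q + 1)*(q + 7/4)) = q + 1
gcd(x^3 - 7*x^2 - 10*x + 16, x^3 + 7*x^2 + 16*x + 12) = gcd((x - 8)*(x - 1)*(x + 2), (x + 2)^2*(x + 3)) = x + 2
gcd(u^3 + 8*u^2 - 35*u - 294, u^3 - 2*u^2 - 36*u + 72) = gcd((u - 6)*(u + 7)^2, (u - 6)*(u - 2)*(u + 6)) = u - 6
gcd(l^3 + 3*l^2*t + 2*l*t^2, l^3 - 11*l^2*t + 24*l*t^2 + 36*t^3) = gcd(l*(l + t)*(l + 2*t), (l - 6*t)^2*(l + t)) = l + t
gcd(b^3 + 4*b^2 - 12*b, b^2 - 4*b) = b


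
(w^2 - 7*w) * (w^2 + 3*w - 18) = w^4 - 4*w^3 - 39*w^2 + 126*w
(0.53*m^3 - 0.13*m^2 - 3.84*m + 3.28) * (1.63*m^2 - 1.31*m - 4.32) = 0.8639*m^5 - 0.9062*m^4 - 8.3785*m^3 + 10.9384*m^2 + 12.292*m - 14.1696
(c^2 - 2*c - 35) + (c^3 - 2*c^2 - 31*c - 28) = c^3 - c^2 - 33*c - 63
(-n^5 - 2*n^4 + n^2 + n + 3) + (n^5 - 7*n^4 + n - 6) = -9*n^4 + n^2 + 2*n - 3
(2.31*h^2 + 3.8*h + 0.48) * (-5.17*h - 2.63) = -11.9427*h^3 - 25.7213*h^2 - 12.4756*h - 1.2624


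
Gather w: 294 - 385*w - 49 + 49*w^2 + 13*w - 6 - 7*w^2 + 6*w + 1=42*w^2 - 366*w + 240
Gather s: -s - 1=-s - 1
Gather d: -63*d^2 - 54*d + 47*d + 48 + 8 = -63*d^2 - 7*d + 56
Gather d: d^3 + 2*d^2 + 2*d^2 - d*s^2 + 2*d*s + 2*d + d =d^3 + 4*d^2 + d*(-s^2 + 2*s + 3)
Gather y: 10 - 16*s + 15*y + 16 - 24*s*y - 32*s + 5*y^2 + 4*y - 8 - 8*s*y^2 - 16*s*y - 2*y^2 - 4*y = -48*s + y^2*(3 - 8*s) + y*(15 - 40*s) + 18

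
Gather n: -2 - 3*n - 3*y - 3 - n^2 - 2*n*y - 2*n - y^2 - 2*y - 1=-n^2 + n*(-2*y - 5) - y^2 - 5*y - 6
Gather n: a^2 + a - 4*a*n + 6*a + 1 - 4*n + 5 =a^2 + 7*a + n*(-4*a - 4) + 6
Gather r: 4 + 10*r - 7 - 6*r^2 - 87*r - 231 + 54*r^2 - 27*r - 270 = 48*r^2 - 104*r - 504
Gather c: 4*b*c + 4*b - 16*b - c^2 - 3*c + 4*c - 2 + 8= -12*b - c^2 + c*(4*b + 1) + 6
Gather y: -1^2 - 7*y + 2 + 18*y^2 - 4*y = 18*y^2 - 11*y + 1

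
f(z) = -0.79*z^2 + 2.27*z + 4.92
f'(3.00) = -2.47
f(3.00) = 4.62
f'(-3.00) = 7.01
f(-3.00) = -9.00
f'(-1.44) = 4.55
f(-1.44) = 0.01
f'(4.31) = -4.54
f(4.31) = 0.03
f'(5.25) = -6.02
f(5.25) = -4.94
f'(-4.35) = 9.14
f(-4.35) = -19.90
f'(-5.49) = 10.94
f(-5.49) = -31.35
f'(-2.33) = 5.95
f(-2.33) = -4.66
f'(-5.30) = 10.64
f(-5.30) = -29.30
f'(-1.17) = 4.12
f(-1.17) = 1.18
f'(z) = 2.27 - 1.58*z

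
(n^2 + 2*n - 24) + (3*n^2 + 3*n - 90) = 4*n^2 + 5*n - 114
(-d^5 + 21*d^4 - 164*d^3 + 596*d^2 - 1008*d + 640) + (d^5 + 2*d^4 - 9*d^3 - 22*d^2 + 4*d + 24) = 23*d^4 - 173*d^3 + 574*d^2 - 1004*d + 664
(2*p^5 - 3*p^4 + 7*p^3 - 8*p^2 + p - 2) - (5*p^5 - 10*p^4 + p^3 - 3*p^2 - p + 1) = -3*p^5 + 7*p^4 + 6*p^3 - 5*p^2 + 2*p - 3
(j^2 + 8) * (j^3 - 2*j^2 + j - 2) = j^5 - 2*j^4 + 9*j^3 - 18*j^2 + 8*j - 16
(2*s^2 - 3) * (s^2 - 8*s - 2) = 2*s^4 - 16*s^3 - 7*s^2 + 24*s + 6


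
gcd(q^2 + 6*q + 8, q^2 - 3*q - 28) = q + 4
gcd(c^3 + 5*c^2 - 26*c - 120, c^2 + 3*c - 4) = c + 4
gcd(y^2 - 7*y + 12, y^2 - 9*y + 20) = y - 4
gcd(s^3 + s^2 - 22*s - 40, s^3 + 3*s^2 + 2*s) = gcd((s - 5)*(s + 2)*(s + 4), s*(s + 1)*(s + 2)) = s + 2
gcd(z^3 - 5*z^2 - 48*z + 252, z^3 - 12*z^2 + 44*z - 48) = z - 6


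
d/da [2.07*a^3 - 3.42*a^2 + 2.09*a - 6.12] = 6.21*a^2 - 6.84*a + 2.09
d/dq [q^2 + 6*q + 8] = 2*q + 6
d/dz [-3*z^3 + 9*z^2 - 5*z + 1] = -9*z^2 + 18*z - 5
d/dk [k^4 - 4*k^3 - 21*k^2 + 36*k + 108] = 4*k^3 - 12*k^2 - 42*k + 36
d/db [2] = 0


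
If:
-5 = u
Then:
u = -5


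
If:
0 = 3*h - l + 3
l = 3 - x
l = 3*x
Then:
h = -1/4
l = 9/4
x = 3/4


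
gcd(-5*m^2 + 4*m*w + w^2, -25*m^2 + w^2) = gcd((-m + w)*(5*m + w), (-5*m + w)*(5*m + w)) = 5*m + w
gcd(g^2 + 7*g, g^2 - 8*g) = g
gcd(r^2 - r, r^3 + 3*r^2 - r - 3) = r - 1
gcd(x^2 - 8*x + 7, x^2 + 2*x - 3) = x - 1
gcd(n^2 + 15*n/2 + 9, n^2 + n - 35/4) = 1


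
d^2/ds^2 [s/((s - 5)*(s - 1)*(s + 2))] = 2*(3*s^5 - 12*s^4 + 23*s^3 - 60*s^2 + 120*s + 70)/(s^9 - 12*s^8 + 27*s^7 + 134*s^6 - 429*s^5 - 528*s^4 + 1637*s^3 + 270*s^2 - 2100*s + 1000)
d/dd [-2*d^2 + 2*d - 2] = 2 - 4*d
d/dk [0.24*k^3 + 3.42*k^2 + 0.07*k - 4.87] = 0.72*k^2 + 6.84*k + 0.07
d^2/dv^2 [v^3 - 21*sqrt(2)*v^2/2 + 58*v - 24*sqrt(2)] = 6*v - 21*sqrt(2)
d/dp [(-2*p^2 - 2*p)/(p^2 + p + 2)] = 4*(-2*p - 1)/(p^4 + 2*p^3 + 5*p^2 + 4*p + 4)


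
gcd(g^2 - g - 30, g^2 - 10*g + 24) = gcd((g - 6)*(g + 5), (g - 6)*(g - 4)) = g - 6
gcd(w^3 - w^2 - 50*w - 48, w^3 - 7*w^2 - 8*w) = w^2 - 7*w - 8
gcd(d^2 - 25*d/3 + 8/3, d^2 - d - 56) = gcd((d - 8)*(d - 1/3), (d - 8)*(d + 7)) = d - 8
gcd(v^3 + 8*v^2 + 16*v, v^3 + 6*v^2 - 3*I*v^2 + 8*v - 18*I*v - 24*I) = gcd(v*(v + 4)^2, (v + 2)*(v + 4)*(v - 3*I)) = v + 4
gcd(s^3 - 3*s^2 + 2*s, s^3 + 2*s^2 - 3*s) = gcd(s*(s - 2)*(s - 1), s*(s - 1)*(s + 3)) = s^2 - s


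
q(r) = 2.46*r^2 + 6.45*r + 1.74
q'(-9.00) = -37.83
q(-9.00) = 142.95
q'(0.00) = 6.45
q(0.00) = 1.74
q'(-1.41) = -0.49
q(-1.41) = -2.46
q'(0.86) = 10.68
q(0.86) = 9.11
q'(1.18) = 12.26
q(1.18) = 12.78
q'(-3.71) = -11.80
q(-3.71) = 11.67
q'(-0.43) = 4.33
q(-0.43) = -0.58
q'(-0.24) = 5.27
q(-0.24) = 0.33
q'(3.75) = 24.90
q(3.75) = 60.52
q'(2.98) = 21.11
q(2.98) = 42.81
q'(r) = 4.92*r + 6.45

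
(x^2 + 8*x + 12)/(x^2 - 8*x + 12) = (x^2 + 8*x + 12)/(x^2 - 8*x + 12)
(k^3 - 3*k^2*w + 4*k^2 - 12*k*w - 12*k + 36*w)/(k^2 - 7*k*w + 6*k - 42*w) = (-k^2 + 3*k*w + 2*k - 6*w)/(-k + 7*w)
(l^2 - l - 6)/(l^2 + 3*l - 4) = (l^2 - l - 6)/(l^2 + 3*l - 4)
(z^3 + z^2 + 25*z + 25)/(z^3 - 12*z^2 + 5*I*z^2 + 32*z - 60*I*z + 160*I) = (z^2 + z*(1 - 5*I) - 5*I)/(z^2 - 12*z + 32)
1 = 1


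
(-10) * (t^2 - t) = -10*t^2 + 10*t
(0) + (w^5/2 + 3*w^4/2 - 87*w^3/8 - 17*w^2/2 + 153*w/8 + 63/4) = w^5/2 + 3*w^4/2 - 87*w^3/8 - 17*w^2/2 + 153*w/8 + 63/4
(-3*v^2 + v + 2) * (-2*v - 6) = 6*v^3 + 16*v^2 - 10*v - 12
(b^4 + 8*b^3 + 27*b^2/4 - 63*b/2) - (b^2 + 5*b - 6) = b^4 + 8*b^3 + 23*b^2/4 - 73*b/2 + 6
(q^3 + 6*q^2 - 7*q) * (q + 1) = q^4 + 7*q^3 - q^2 - 7*q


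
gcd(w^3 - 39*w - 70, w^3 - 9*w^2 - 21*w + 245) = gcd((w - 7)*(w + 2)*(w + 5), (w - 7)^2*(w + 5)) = w^2 - 2*w - 35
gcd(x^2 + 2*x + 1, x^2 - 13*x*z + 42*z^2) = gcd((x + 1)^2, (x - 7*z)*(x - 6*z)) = 1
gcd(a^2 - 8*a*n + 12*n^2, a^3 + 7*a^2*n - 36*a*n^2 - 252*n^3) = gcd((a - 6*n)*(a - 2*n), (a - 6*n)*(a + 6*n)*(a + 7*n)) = a - 6*n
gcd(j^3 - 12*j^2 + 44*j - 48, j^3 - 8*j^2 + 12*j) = j^2 - 8*j + 12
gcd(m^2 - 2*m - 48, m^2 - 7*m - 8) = m - 8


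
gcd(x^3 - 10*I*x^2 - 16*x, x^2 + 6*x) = x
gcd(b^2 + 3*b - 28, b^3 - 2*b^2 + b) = 1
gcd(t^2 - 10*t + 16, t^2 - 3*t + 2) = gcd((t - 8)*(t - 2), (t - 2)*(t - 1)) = t - 2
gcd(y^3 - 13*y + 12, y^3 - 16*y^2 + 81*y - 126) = y - 3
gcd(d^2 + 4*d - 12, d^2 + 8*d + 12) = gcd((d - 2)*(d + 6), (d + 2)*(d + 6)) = d + 6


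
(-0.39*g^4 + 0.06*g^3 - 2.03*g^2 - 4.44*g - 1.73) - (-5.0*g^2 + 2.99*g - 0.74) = -0.39*g^4 + 0.06*g^3 + 2.97*g^2 - 7.43*g - 0.99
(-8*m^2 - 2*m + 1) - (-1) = -8*m^2 - 2*m + 2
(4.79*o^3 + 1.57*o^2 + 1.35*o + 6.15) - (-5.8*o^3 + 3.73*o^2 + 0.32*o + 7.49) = 10.59*o^3 - 2.16*o^2 + 1.03*o - 1.34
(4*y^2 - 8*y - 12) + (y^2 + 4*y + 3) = 5*y^2 - 4*y - 9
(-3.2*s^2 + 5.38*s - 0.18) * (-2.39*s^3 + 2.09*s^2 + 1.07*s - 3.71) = 7.648*s^5 - 19.5462*s^4 + 8.2504*s^3 + 17.2524*s^2 - 20.1524*s + 0.6678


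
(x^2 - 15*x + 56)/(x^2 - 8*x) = (x - 7)/x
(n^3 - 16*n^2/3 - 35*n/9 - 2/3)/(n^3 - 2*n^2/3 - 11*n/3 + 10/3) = (9*n^3 - 48*n^2 - 35*n - 6)/(3*(3*n^3 - 2*n^2 - 11*n + 10))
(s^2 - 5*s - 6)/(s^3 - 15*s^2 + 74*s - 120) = (s + 1)/(s^2 - 9*s + 20)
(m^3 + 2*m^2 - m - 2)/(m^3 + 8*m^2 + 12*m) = (m^2 - 1)/(m*(m + 6))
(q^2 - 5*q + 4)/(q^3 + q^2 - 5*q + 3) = (q - 4)/(q^2 + 2*q - 3)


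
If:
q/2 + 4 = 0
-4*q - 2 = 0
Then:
No Solution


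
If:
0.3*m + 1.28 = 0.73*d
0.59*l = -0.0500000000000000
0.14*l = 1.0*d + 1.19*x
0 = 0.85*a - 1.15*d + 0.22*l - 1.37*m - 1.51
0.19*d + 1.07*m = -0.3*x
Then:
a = 4.40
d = 1.80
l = -0.08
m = 0.11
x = -1.52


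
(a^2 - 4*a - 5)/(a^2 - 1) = (a - 5)/(a - 1)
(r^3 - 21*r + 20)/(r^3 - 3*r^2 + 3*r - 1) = (r^2 + r - 20)/(r^2 - 2*r + 1)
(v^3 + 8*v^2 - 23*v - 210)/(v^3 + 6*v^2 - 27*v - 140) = (v + 6)/(v + 4)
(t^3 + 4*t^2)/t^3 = (t + 4)/t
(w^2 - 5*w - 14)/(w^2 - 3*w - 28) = (w + 2)/(w + 4)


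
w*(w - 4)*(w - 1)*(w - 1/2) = w^4 - 11*w^3/2 + 13*w^2/2 - 2*w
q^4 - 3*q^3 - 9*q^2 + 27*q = q*(q - 3)^2*(q + 3)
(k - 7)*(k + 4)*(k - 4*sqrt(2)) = k^3 - 4*sqrt(2)*k^2 - 3*k^2 - 28*k + 12*sqrt(2)*k + 112*sqrt(2)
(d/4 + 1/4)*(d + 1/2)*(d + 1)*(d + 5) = d^4/4 + 15*d^3/8 + 29*d^2/8 + 21*d/8 + 5/8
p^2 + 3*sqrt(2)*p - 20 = (p - 2*sqrt(2))*(p + 5*sqrt(2))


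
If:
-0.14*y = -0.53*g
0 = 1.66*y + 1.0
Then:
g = -0.16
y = -0.60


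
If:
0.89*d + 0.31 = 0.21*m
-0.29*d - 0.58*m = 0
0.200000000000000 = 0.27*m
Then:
No Solution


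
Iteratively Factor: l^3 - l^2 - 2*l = (l)*(l^2 - l - 2) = l*(l + 1)*(l - 2)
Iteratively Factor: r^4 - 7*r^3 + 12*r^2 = (r)*(r^3 - 7*r^2 + 12*r) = r*(r - 4)*(r^2 - 3*r) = r*(r - 4)*(r - 3)*(r)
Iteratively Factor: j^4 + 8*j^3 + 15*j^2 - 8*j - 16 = (j + 4)*(j^3 + 4*j^2 - j - 4) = (j - 1)*(j + 4)*(j^2 + 5*j + 4) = (j - 1)*(j + 4)^2*(j + 1)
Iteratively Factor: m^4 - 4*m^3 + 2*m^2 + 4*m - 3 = (m - 1)*(m^3 - 3*m^2 - m + 3) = (m - 3)*(m - 1)*(m^2 - 1) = (m - 3)*(m - 1)*(m + 1)*(m - 1)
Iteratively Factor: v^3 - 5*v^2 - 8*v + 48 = (v - 4)*(v^2 - v - 12) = (v - 4)*(v + 3)*(v - 4)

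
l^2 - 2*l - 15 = (l - 5)*(l + 3)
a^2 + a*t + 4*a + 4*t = (a + 4)*(a + t)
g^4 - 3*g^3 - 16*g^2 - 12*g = g*(g - 6)*(g + 1)*(g + 2)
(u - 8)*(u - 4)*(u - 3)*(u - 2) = u^4 - 17*u^3 + 98*u^2 - 232*u + 192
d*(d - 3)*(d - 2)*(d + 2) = d^4 - 3*d^3 - 4*d^2 + 12*d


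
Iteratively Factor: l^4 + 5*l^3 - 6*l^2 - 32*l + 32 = (l - 1)*(l^3 + 6*l^2 - 32) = (l - 2)*(l - 1)*(l^2 + 8*l + 16) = (l - 2)*(l - 1)*(l + 4)*(l + 4)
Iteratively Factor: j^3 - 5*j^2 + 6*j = (j - 3)*(j^2 - 2*j) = (j - 3)*(j - 2)*(j)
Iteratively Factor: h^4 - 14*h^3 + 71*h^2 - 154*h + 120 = (h - 4)*(h^3 - 10*h^2 + 31*h - 30) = (h - 4)*(h - 3)*(h^2 - 7*h + 10) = (h - 5)*(h - 4)*(h - 3)*(h - 2)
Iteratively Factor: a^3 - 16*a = (a + 4)*(a^2 - 4*a) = a*(a + 4)*(a - 4)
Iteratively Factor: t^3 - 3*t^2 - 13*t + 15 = (t + 3)*(t^2 - 6*t + 5) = (t - 1)*(t + 3)*(t - 5)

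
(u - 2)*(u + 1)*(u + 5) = u^3 + 4*u^2 - 7*u - 10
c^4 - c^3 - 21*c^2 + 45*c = c*(c - 3)^2*(c + 5)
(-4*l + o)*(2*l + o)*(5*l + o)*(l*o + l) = -40*l^4*o - 40*l^4 - 18*l^3*o^2 - 18*l^3*o + 3*l^2*o^3 + 3*l^2*o^2 + l*o^4 + l*o^3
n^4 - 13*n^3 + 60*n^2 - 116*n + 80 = (n - 5)*(n - 4)*(n - 2)^2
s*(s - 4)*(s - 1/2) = s^3 - 9*s^2/2 + 2*s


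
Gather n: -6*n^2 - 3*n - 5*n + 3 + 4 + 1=-6*n^2 - 8*n + 8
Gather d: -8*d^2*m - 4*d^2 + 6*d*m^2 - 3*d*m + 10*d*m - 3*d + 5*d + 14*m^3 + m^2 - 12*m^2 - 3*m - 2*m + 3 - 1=d^2*(-8*m - 4) + d*(6*m^2 + 7*m + 2) + 14*m^3 - 11*m^2 - 5*m + 2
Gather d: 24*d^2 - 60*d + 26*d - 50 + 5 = 24*d^2 - 34*d - 45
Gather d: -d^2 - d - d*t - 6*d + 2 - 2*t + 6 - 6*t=-d^2 + d*(-t - 7) - 8*t + 8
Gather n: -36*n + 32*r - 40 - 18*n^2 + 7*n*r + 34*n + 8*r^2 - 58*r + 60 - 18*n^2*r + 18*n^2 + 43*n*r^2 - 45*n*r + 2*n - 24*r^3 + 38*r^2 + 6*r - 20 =-18*n^2*r + n*(43*r^2 - 38*r) - 24*r^3 + 46*r^2 - 20*r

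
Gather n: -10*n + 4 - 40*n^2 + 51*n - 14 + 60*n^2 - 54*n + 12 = 20*n^2 - 13*n + 2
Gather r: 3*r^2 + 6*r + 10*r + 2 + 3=3*r^2 + 16*r + 5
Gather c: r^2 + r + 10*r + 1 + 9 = r^2 + 11*r + 10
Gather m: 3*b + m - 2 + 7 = 3*b + m + 5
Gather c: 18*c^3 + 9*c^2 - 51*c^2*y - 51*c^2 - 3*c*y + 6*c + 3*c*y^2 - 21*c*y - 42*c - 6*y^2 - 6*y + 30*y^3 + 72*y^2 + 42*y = 18*c^3 + c^2*(-51*y - 42) + c*(3*y^2 - 24*y - 36) + 30*y^3 + 66*y^2 + 36*y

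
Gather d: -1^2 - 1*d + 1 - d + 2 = 2 - 2*d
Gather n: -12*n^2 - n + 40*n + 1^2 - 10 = -12*n^2 + 39*n - 9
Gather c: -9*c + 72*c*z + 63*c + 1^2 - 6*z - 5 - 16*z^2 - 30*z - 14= c*(72*z + 54) - 16*z^2 - 36*z - 18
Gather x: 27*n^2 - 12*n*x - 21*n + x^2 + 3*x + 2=27*n^2 - 21*n + x^2 + x*(3 - 12*n) + 2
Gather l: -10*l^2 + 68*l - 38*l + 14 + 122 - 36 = -10*l^2 + 30*l + 100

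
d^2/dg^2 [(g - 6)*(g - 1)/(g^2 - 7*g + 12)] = 12*(-3*g^2 + 21*g - 37)/(g^6 - 21*g^5 + 183*g^4 - 847*g^3 + 2196*g^2 - 3024*g + 1728)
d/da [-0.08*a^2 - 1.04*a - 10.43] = -0.16*a - 1.04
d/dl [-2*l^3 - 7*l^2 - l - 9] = -6*l^2 - 14*l - 1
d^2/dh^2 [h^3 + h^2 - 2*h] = 6*h + 2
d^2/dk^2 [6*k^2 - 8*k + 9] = 12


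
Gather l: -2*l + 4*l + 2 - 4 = 2*l - 2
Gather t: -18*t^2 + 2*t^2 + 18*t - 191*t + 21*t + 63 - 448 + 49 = -16*t^2 - 152*t - 336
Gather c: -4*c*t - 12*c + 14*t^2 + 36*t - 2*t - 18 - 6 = c*(-4*t - 12) + 14*t^2 + 34*t - 24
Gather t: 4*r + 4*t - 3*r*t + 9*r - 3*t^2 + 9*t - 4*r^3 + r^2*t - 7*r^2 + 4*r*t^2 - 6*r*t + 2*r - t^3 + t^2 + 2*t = -4*r^3 - 7*r^2 + 15*r - t^3 + t^2*(4*r - 2) + t*(r^2 - 9*r + 15)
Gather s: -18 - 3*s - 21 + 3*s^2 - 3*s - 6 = 3*s^2 - 6*s - 45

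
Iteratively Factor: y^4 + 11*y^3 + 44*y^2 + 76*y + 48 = (y + 2)*(y^3 + 9*y^2 + 26*y + 24) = (y + 2)*(y + 4)*(y^2 + 5*y + 6) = (y + 2)^2*(y + 4)*(y + 3)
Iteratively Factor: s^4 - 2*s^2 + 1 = (s + 1)*(s^3 - s^2 - s + 1) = (s - 1)*(s + 1)*(s^2 - 1) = (s - 1)*(s + 1)^2*(s - 1)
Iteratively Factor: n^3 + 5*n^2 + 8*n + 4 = (n + 2)*(n^2 + 3*n + 2) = (n + 1)*(n + 2)*(n + 2)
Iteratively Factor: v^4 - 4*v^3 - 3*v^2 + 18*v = (v)*(v^3 - 4*v^2 - 3*v + 18) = v*(v + 2)*(v^2 - 6*v + 9) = v*(v - 3)*(v + 2)*(v - 3)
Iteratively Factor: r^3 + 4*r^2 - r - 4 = (r - 1)*(r^2 + 5*r + 4) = (r - 1)*(r + 1)*(r + 4)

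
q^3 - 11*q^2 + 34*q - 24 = (q - 6)*(q - 4)*(q - 1)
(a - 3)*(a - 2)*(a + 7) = a^3 + 2*a^2 - 29*a + 42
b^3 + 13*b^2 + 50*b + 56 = (b + 2)*(b + 4)*(b + 7)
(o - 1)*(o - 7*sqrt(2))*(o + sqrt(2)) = o^3 - 6*sqrt(2)*o^2 - o^2 - 14*o + 6*sqrt(2)*o + 14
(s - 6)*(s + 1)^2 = s^3 - 4*s^2 - 11*s - 6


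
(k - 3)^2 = k^2 - 6*k + 9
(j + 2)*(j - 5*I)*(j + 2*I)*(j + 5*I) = j^4 + 2*j^3 + 2*I*j^3 + 25*j^2 + 4*I*j^2 + 50*j + 50*I*j + 100*I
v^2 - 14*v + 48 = (v - 8)*(v - 6)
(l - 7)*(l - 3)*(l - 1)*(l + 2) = l^4 - 9*l^3 + 9*l^2 + 41*l - 42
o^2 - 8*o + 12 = (o - 6)*(o - 2)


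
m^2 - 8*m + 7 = (m - 7)*(m - 1)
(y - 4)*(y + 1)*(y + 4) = y^3 + y^2 - 16*y - 16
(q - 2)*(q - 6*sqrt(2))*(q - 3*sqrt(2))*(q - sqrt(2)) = q^4 - 10*sqrt(2)*q^3 - 2*q^3 + 20*sqrt(2)*q^2 + 54*q^2 - 108*q - 36*sqrt(2)*q + 72*sqrt(2)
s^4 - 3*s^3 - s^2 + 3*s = s*(s - 3)*(s - 1)*(s + 1)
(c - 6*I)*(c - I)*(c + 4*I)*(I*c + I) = I*c^4 + 3*c^3 + I*c^3 + 3*c^2 + 22*I*c^2 + 24*c + 22*I*c + 24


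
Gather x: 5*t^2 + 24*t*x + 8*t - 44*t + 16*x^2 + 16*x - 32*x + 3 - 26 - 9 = 5*t^2 - 36*t + 16*x^2 + x*(24*t - 16) - 32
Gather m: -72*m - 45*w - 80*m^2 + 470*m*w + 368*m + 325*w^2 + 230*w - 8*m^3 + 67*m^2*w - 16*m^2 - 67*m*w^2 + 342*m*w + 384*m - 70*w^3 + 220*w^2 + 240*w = -8*m^3 + m^2*(67*w - 96) + m*(-67*w^2 + 812*w + 680) - 70*w^3 + 545*w^2 + 425*w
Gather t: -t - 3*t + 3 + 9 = 12 - 4*t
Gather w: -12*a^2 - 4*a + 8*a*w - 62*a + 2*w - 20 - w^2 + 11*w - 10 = -12*a^2 - 66*a - w^2 + w*(8*a + 13) - 30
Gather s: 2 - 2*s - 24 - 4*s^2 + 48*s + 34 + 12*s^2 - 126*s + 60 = 8*s^2 - 80*s + 72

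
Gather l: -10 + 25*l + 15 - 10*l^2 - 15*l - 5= -10*l^2 + 10*l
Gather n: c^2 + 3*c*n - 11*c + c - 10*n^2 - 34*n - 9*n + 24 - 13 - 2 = c^2 - 10*c - 10*n^2 + n*(3*c - 43) + 9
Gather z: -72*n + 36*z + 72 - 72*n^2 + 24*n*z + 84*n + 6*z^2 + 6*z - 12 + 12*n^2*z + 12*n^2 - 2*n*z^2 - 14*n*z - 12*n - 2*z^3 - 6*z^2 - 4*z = -60*n^2 - 2*n*z^2 - 2*z^3 + z*(12*n^2 + 10*n + 38) + 60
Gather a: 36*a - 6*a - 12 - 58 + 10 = 30*a - 60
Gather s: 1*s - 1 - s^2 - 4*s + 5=-s^2 - 3*s + 4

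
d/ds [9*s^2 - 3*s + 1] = 18*s - 3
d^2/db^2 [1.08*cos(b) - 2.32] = -1.08*cos(b)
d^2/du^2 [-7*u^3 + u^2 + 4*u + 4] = 2 - 42*u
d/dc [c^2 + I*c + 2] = 2*c + I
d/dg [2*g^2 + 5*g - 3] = 4*g + 5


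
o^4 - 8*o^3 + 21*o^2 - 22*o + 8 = (o - 4)*(o - 2)*(o - 1)^2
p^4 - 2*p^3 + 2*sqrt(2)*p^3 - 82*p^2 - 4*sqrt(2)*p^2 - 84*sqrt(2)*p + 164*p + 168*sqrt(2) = (p - 2)*(p - 6*sqrt(2))*(p + sqrt(2))*(p + 7*sqrt(2))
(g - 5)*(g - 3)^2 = g^3 - 11*g^2 + 39*g - 45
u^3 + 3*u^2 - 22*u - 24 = (u - 4)*(u + 1)*(u + 6)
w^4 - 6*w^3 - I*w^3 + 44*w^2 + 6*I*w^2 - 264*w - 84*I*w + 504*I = (w - 6)*(w - 6*I)*(w - 2*I)*(w + 7*I)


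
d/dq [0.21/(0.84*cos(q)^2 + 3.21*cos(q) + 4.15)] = (0.3528*cos(q) + 0.6741)*sin(q)/(0.84*cos(q)^2 + 3.21*cos(q) + 4.15)^2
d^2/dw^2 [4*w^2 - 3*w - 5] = 8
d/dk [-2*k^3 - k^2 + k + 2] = -6*k^2 - 2*k + 1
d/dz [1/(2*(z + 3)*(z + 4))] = (-z - 7/2)/(z^4 + 14*z^3 + 73*z^2 + 168*z + 144)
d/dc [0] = 0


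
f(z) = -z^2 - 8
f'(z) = -2*z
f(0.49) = -8.24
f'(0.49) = -0.98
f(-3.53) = -20.46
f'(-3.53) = 7.06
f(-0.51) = -8.26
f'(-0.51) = 1.02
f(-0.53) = -8.28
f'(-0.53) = 1.06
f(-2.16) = -12.67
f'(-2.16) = 4.32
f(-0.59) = -8.35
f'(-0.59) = 1.18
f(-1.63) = -10.66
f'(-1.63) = 3.26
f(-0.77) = -8.59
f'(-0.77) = 1.54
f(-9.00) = -89.00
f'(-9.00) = 18.00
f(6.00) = -44.00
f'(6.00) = -12.00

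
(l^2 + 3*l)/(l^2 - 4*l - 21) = l/(l - 7)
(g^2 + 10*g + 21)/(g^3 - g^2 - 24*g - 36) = (g + 7)/(g^2 - 4*g - 12)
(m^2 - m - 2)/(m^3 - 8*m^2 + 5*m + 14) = 1/(m - 7)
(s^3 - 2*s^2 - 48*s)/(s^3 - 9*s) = (s^2 - 2*s - 48)/(s^2 - 9)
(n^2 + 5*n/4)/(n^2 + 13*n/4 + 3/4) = n*(4*n + 5)/(4*n^2 + 13*n + 3)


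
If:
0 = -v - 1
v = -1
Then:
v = -1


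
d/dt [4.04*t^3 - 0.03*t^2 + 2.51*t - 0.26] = 12.12*t^2 - 0.06*t + 2.51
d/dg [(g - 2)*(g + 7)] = 2*g + 5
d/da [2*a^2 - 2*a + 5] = 4*a - 2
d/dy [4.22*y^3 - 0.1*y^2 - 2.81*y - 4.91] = 12.66*y^2 - 0.2*y - 2.81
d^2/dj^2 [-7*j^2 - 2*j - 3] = -14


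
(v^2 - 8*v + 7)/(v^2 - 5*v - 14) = (v - 1)/(v + 2)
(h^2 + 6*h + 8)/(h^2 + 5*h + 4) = (h + 2)/(h + 1)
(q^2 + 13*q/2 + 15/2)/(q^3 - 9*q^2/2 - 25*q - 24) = (q + 5)/(q^2 - 6*q - 16)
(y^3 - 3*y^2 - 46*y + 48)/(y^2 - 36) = (y^2 - 9*y + 8)/(y - 6)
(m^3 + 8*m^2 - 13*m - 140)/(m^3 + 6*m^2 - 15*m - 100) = (m + 7)/(m + 5)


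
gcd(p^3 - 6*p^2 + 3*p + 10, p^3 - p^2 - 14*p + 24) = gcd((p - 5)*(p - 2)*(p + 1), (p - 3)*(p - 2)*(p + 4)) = p - 2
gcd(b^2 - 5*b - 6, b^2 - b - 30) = b - 6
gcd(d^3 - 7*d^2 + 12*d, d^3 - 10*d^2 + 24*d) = d^2 - 4*d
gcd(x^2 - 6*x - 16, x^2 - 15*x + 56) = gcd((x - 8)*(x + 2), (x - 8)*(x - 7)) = x - 8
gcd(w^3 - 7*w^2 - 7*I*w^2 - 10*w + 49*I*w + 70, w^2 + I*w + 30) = w - 5*I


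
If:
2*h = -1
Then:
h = -1/2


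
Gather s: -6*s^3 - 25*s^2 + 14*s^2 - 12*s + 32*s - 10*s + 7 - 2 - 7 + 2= -6*s^3 - 11*s^2 + 10*s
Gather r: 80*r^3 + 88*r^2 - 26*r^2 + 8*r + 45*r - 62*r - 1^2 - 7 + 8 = 80*r^3 + 62*r^2 - 9*r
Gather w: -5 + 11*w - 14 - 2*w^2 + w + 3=-2*w^2 + 12*w - 16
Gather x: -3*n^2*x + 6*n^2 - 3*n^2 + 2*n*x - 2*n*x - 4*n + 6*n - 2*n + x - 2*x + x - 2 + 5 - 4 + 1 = -3*n^2*x + 3*n^2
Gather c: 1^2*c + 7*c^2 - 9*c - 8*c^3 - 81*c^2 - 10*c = -8*c^3 - 74*c^2 - 18*c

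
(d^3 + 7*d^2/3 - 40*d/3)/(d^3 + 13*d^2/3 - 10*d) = (3*d^2 + 7*d - 40)/(3*d^2 + 13*d - 30)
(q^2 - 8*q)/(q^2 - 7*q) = (q - 8)/(q - 7)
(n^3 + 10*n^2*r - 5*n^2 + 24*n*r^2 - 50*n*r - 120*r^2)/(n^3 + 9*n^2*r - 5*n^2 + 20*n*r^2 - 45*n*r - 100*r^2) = (n + 6*r)/(n + 5*r)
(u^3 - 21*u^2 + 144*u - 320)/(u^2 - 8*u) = u - 13 + 40/u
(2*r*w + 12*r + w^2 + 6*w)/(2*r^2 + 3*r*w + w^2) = (w + 6)/(r + w)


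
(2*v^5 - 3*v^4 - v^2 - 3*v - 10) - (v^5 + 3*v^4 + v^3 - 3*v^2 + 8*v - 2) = v^5 - 6*v^4 - v^3 + 2*v^2 - 11*v - 8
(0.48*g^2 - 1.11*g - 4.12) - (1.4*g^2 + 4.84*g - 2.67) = -0.92*g^2 - 5.95*g - 1.45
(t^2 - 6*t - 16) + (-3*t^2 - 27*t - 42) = -2*t^2 - 33*t - 58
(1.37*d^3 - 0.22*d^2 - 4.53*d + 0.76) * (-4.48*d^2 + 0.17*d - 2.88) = -6.1376*d^5 + 1.2185*d^4 + 16.3114*d^3 - 3.5413*d^2 + 13.1756*d - 2.1888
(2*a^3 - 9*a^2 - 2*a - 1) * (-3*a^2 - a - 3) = -6*a^5 + 25*a^4 + 9*a^3 + 32*a^2 + 7*a + 3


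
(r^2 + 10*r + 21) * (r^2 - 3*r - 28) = r^4 + 7*r^3 - 37*r^2 - 343*r - 588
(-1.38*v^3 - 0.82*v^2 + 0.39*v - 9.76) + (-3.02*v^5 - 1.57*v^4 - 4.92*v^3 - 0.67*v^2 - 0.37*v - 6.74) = -3.02*v^5 - 1.57*v^4 - 6.3*v^3 - 1.49*v^2 + 0.02*v - 16.5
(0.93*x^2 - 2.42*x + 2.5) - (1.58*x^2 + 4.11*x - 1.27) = -0.65*x^2 - 6.53*x + 3.77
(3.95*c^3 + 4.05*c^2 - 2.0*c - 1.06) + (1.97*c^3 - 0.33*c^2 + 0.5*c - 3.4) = 5.92*c^3 + 3.72*c^2 - 1.5*c - 4.46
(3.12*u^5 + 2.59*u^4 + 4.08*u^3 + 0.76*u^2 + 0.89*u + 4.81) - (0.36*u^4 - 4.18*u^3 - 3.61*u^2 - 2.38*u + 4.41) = 3.12*u^5 + 2.23*u^4 + 8.26*u^3 + 4.37*u^2 + 3.27*u + 0.399999999999999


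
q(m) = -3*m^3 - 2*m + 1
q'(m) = -9*m^2 - 2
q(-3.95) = 193.79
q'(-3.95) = -142.42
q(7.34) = -1200.02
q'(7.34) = -486.88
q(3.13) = -97.25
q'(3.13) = -90.17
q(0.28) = 0.37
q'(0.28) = -2.71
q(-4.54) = 290.81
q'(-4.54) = -187.50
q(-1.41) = 12.23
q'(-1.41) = -19.89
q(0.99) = -3.89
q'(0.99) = -10.82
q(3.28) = -111.42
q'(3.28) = -98.83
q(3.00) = -86.00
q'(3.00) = -83.00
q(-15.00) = 10156.00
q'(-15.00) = -2027.00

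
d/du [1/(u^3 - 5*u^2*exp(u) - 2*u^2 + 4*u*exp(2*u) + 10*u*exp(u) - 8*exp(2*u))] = (5*u^2*exp(u) - 3*u^2 - 8*u*exp(2*u) + 4*u + 12*exp(2*u) - 10*exp(u))/(u^3 - 5*u^2*exp(u) - 2*u^2 + 4*u*exp(2*u) + 10*u*exp(u) - 8*exp(2*u))^2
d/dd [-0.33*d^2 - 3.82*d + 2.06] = -0.66*d - 3.82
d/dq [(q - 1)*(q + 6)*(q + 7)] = 3*q^2 + 24*q + 29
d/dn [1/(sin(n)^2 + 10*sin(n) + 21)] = -2*(sin(n) + 5)*cos(n)/(sin(n)^2 + 10*sin(n) + 21)^2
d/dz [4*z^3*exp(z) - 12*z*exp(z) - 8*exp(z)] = 4*(z^3 + 3*z^2 - 3*z - 5)*exp(z)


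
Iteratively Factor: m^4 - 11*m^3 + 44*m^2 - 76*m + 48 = (m - 2)*(m^3 - 9*m^2 + 26*m - 24) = (m - 3)*(m - 2)*(m^2 - 6*m + 8) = (m - 3)*(m - 2)^2*(m - 4)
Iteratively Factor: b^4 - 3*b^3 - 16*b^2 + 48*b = (b - 3)*(b^3 - 16*b) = (b - 4)*(b - 3)*(b^2 + 4*b) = b*(b - 4)*(b - 3)*(b + 4)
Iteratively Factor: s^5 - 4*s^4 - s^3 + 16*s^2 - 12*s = (s - 2)*(s^4 - 2*s^3 - 5*s^2 + 6*s) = s*(s - 2)*(s^3 - 2*s^2 - 5*s + 6) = s*(s - 2)*(s + 2)*(s^2 - 4*s + 3) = s*(s - 3)*(s - 2)*(s + 2)*(s - 1)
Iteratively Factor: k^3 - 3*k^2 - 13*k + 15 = (k + 3)*(k^2 - 6*k + 5) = (k - 1)*(k + 3)*(k - 5)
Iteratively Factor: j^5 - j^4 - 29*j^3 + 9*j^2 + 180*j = (j - 3)*(j^4 + 2*j^3 - 23*j^2 - 60*j) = (j - 5)*(j - 3)*(j^3 + 7*j^2 + 12*j) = (j - 5)*(j - 3)*(j + 3)*(j^2 + 4*j) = j*(j - 5)*(j - 3)*(j + 3)*(j + 4)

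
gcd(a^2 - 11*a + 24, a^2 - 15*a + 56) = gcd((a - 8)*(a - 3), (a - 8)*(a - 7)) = a - 8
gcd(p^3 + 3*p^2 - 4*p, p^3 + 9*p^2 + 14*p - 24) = p^2 + 3*p - 4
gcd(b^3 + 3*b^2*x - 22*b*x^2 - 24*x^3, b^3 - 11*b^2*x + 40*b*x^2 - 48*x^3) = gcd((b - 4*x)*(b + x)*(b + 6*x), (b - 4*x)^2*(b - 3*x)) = -b + 4*x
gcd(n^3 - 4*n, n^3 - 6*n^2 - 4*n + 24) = n^2 - 4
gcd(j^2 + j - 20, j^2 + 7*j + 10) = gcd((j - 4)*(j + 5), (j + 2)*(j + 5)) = j + 5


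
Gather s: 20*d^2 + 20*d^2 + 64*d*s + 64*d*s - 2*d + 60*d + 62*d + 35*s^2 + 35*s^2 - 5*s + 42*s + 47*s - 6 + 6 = 40*d^2 + 120*d + 70*s^2 + s*(128*d + 84)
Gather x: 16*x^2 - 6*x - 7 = 16*x^2 - 6*x - 7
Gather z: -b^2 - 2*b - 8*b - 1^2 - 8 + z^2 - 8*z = -b^2 - 10*b + z^2 - 8*z - 9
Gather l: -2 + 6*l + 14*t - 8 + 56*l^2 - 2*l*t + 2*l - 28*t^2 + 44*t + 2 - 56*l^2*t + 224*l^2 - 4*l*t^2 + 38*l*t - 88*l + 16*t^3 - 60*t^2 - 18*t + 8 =l^2*(280 - 56*t) + l*(-4*t^2 + 36*t - 80) + 16*t^3 - 88*t^2 + 40*t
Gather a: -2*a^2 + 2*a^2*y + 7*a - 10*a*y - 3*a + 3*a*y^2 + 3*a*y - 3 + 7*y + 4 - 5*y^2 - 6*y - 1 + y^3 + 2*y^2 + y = a^2*(2*y - 2) + a*(3*y^2 - 7*y + 4) + y^3 - 3*y^2 + 2*y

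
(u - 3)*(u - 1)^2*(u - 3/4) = u^4 - 23*u^3/4 + 43*u^2/4 - 33*u/4 + 9/4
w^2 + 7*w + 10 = (w + 2)*(w + 5)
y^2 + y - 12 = (y - 3)*(y + 4)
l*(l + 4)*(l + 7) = l^3 + 11*l^2 + 28*l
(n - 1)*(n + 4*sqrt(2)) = n^2 - n + 4*sqrt(2)*n - 4*sqrt(2)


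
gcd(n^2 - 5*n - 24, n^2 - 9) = n + 3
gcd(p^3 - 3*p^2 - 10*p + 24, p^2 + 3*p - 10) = p - 2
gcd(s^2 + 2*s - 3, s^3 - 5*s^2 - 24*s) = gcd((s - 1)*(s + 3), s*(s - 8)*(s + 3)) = s + 3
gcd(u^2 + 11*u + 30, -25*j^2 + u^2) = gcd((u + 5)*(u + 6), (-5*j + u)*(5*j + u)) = 1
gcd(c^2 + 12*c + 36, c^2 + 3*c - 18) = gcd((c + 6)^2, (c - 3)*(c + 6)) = c + 6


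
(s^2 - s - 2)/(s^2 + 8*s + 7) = (s - 2)/(s + 7)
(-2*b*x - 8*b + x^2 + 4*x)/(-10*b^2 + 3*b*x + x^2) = (x + 4)/(5*b + x)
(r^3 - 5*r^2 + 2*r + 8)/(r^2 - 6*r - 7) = (r^2 - 6*r + 8)/(r - 7)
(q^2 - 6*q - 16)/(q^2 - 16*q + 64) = (q + 2)/(q - 8)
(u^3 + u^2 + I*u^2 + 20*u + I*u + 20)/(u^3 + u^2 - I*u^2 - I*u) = (u^2 + I*u + 20)/(u*(u - I))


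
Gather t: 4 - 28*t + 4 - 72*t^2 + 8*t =-72*t^2 - 20*t + 8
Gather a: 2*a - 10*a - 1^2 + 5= 4 - 8*a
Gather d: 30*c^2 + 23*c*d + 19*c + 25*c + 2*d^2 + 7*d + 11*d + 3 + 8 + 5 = 30*c^2 + 44*c + 2*d^2 + d*(23*c + 18) + 16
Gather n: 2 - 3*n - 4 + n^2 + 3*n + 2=n^2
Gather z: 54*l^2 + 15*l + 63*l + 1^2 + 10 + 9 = 54*l^2 + 78*l + 20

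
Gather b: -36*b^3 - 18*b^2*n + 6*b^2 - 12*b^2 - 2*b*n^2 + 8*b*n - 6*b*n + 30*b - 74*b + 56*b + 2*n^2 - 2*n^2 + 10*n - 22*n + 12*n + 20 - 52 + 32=-36*b^3 + b^2*(-18*n - 6) + b*(-2*n^2 + 2*n + 12)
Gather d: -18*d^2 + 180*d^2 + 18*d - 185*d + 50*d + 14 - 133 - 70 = 162*d^2 - 117*d - 189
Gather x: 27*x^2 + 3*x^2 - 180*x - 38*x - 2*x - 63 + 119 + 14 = 30*x^2 - 220*x + 70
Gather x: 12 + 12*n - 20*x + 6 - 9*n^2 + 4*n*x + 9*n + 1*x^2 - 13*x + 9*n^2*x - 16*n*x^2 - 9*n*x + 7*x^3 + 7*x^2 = -9*n^2 + 21*n + 7*x^3 + x^2*(8 - 16*n) + x*(9*n^2 - 5*n - 33) + 18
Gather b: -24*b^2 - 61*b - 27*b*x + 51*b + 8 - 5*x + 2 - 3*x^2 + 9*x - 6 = -24*b^2 + b*(-27*x - 10) - 3*x^2 + 4*x + 4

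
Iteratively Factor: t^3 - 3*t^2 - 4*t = (t - 4)*(t^2 + t) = (t - 4)*(t + 1)*(t)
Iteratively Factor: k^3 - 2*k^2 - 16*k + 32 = (k - 4)*(k^2 + 2*k - 8) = (k - 4)*(k + 4)*(k - 2)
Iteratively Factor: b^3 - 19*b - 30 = (b - 5)*(b^2 + 5*b + 6) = (b - 5)*(b + 2)*(b + 3)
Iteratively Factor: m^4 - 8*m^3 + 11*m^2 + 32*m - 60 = (m - 5)*(m^3 - 3*m^2 - 4*m + 12) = (m - 5)*(m - 2)*(m^2 - m - 6) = (m - 5)*(m - 3)*(m - 2)*(m + 2)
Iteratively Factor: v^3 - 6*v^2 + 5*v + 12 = (v - 4)*(v^2 - 2*v - 3) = (v - 4)*(v - 3)*(v + 1)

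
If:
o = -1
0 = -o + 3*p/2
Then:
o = -1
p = -2/3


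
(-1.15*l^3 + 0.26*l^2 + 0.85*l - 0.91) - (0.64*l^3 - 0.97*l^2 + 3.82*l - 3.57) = -1.79*l^3 + 1.23*l^2 - 2.97*l + 2.66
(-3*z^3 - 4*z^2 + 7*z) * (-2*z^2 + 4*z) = 6*z^5 - 4*z^4 - 30*z^3 + 28*z^2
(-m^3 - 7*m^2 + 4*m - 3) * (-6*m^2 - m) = 6*m^5 + 43*m^4 - 17*m^3 + 14*m^2 + 3*m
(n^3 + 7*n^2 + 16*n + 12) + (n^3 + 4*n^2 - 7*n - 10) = 2*n^3 + 11*n^2 + 9*n + 2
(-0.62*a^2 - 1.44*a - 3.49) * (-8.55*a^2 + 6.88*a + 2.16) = 5.301*a^4 + 8.0464*a^3 + 18.5931*a^2 - 27.1216*a - 7.5384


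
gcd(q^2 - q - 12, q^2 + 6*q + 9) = q + 3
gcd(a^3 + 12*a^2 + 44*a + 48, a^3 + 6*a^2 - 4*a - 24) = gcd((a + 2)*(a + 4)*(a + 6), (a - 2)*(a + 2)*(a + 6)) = a^2 + 8*a + 12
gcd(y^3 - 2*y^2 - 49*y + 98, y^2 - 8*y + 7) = y - 7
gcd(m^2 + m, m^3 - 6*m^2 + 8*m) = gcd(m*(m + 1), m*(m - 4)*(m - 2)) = m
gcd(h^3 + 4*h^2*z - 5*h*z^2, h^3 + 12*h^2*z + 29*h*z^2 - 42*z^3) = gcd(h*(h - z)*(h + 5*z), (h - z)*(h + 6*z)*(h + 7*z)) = -h + z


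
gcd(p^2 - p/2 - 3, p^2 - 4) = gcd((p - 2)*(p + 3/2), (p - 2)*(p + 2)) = p - 2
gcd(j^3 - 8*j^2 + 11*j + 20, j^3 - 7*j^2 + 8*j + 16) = j^2 - 3*j - 4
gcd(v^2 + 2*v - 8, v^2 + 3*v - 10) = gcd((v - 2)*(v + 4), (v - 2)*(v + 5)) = v - 2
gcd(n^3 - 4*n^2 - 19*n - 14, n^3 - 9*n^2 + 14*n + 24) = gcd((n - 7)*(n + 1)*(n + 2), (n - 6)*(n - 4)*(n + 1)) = n + 1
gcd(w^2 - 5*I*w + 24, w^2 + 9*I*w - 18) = w + 3*I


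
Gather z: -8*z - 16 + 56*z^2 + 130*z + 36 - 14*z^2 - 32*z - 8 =42*z^2 + 90*z + 12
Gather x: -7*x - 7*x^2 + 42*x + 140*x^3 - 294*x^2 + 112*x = 140*x^3 - 301*x^2 + 147*x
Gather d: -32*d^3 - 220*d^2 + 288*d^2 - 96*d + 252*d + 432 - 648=-32*d^3 + 68*d^2 + 156*d - 216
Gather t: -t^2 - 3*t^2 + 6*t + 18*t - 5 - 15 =-4*t^2 + 24*t - 20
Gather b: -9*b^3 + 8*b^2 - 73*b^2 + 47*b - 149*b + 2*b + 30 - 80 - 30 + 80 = -9*b^3 - 65*b^2 - 100*b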